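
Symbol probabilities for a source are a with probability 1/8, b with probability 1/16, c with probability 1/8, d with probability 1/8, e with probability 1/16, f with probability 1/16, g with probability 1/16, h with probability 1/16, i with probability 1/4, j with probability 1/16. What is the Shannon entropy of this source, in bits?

3.125 bits

Each probability is a power of 1/2, so log₂(1/p) is an integer.
H = Σ p·log₂(1/p) = 1/8·3 + 1/16·4 + 1/8·3 + 1/8·3 + 1/16·4 + 1/16·4 + 1/16·4 + 1/16·4 + 1/4·2 + 1/16·4 = 3.125 bits.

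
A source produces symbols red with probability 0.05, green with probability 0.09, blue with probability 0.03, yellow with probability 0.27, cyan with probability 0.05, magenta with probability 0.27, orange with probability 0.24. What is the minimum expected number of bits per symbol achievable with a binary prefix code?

Repeatedly combine the two least-probable nodes; the expected code length is the sum of the merged weights.
merge 3/100 + 1/20 → 2/25
merge 1/20 + 2/25 → 13/100
merge 9/100 + 13/100 → 11/50
merge 11/50 + 6/25 → 23/50
merge 27/100 + 27/100 → 27/50
merge 23/50 + 27/50 → 1
L = 2/25 + 13/100 + 11/50 + 23/50 + 27/50 + 1 = 243/100 = 2.43 bits/symbol.

2.43 bits/symbol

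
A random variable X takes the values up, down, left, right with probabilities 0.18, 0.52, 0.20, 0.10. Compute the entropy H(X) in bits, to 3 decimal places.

1.732 bits

H = −Σ pᵢ log₂ pᵢ.
−0.18·log₂(0.18) = 0.4453
−0.52·log₂(0.52) = 0.4906
−0.20·log₂(0.20) = 0.4644
−0.10·log₂(0.10) = 0.3322
Sum ≈ 1.7325 → 1.732 bits.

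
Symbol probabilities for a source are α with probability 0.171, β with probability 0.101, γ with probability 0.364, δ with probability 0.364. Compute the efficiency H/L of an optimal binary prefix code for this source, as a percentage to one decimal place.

96.0%

Entropy H = −Σ p log₂ p ≈ 1.8312 bits.
Huffman merges: 101/1000+171/1000→34/125; 34/125+91/250→159/250; 91/250+159/250→1. L = 477/250 ≈ 1.9080.
Efficiency = H/L = 1.8312/1.9080 = 96.0%.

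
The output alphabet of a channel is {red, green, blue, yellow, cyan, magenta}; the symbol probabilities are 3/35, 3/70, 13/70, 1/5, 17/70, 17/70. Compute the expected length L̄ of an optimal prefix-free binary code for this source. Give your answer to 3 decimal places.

Repeatedly combine the two least-probable nodes; the expected code length is the sum of the merged weights.
merge 3/70 + 3/35 → 9/70
merge 9/70 + 13/70 → 11/35
merge 1/5 + 17/70 → 31/70
merge 17/70 + 11/35 → 39/70
merge 31/70 + 39/70 → 1
L = 9/70 + 11/35 + 31/70 + 39/70 + 1 = 171/70 ≈ 2.443 bits/symbol.

2.443 bits/symbol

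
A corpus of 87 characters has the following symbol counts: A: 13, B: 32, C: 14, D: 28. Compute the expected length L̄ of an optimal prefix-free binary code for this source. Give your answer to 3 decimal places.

Probabilities are the counts divided by 87.
Repeatedly combine the two least-probable nodes; the expected code length is the sum of the merged weights.
merge 13/87 + 14/87 → 9/29
merge 9/29 + 28/87 → 55/87
merge 32/87 + 55/87 → 1
L = 9/29 + 55/87 + 1 = 169/87 ≈ 1.943 bits/symbol.

1.943 bits/symbol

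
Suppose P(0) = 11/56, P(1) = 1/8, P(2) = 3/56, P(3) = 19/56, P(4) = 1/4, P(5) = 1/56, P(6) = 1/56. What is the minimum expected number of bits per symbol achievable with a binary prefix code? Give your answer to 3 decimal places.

Repeatedly combine the two least-probable nodes; the expected code length is the sum of the merged weights.
merge 1/56 + 1/56 → 1/28
merge 1/28 + 3/56 → 5/56
merge 5/56 + 1/8 → 3/14
merge 11/56 + 3/14 → 23/56
merge 1/4 + 19/56 → 33/56
merge 23/56 + 33/56 → 1
L = 1/28 + 5/56 + 3/14 + 23/56 + 33/56 + 1 = 131/56 ≈ 2.339 bits/symbol.

2.339 bits/symbol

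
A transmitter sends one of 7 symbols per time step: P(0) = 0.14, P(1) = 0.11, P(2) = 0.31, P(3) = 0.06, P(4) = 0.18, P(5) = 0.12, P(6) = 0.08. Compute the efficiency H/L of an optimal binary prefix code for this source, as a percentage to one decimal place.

Entropy H = −Σ p log₂ p ≈ 2.6186 bits.
Huffman merges: 3/50+2/25→7/50; 11/100+3/25→23/100; 7/50+7/50→7/25; 9/50+23/100→41/100; 7/25+31/100→59/100; 41/100+59/100→1. L = 53/20 ≈ 2.6500.
Efficiency = H/L = 2.6186/2.6500 = 98.8%.

98.8%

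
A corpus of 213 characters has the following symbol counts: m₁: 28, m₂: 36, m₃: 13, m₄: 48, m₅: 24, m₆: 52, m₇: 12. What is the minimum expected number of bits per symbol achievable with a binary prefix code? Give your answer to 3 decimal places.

2.648 bits/symbol

Probabilities are the counts divided by 213.
Repeatedly combine the two least-probable nodes; the expected code length is the sum of the merged weights.
merge 4/71 + 13/213 → 25/213
merge 8/71 + 25/213 → 49/213
merge 28/213 + 12/71 → 64/213
merge 16/71 + 49/213 → 97/213
merge 52/213 + 64/213 → 116/213
merge 97/213 + 116/213 → 1
L = 25/213 + 49/213 + 64/213 + 97/213 + 116/213 + 1 = 188/71 ≈ 2.648 bits/symbol.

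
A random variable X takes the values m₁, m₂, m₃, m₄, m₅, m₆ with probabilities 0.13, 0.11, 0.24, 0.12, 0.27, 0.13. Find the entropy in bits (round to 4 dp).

2.4868 bits

H = −Σ pᵢ log₂ pᵢ.
−0.13·log₂(0.13) = 0.3826
−0.11·log₂(0.11) = 0.3503
−0.24·log₂(0.24) = 0.4941
−0.12·log₂(0.12) = 0.3671
−0.27·log₂(0.27) = 0.5100
−0.13·log₂(0.13) = 0.3826
Sum ≈ 2.4868 → 2.4868 bits.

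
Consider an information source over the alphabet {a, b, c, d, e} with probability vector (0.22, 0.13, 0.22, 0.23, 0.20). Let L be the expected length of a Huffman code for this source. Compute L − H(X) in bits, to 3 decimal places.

Entropy H = −Σ p log₂ p ≈ 2.2958 bits.
Huffman merges: 13/100+1/5→33/100; 11/50+11/50→11/25; 23/100+33/100→14/25; 11/25+14/25→1. L = 233/100 ≈ 2.3300.
L − H = 2.3300 − 2.2958 = 0.034 bits.

0.034 bits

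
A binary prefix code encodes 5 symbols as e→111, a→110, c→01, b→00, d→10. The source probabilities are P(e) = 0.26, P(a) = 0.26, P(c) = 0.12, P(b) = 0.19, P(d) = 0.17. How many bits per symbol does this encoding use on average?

L̄ = Σ pᵢ·ℓᵢ = 0.26·3 + 0.26·3 + 0.12·2 + 0.19·2 + 0.17·2 = 2.52 bits/symbol.

2.52 bits/symbol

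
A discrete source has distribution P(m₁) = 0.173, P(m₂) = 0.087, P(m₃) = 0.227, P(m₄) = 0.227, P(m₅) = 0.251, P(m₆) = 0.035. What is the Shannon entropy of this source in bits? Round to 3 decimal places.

2.385 bits

H = −Σ pᵢ log₂ pᵢ.
−0.173·log₂(0.173) = 0.4379
−0.087·log₂(0.087) = 0.3065
−0.227·log₂(0.227) = 0.4856
−0.227·log₂(0.227) = 0.4856
−0.251·log₂(0.251) = 0.5006
−0.035·log₂(0.035) = 0.1693
Sum ≈ 2.3854 → 2.385 bits.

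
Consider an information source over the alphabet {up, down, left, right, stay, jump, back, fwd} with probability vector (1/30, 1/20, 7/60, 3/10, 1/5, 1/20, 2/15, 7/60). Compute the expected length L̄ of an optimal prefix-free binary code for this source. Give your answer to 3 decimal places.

Repeatedly combine the two least-probable nodes; the expected code length is the sum of the merged weights.
merge 1/30 + 1/20 → 1/12
merge 1/20 + 1/12 → 2/15
merge 7/60 + 7/60 → 7/30
merge 2/15 + 2/15 → 4/15
merge 1/5 + 7/30 → 13/30
merge 4/15 + 3/10 → 17/30
merge 13/30 + 17/30 → 1
L = 1/12 + 2/15 + 7/30 + 4/15 + 13/30 + 17/30 + 1 = 163/60 ≈ 2.717 bits/symbol.

2.717 bits/symbol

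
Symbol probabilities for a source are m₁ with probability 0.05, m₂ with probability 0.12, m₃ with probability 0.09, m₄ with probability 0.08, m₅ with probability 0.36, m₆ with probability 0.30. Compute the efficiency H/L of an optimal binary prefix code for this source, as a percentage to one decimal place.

Entropy H = −Σ p log₂ p ≈ 2.2390 bits.
Huffman merges: 1/20+2/25→13/100; 9/100+3/25→21/100; 13/100+21/100→17/50; 3/10+17/50→16/25; 9/25+16/25→1. L = 58/25 ≈ 2.3200.
Efficiency = H/L = 2.2390/2.3200 = 96.5%.

96.5%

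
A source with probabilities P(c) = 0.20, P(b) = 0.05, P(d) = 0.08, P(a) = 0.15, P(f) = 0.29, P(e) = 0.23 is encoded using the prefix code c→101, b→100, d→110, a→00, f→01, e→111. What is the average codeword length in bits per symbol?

2.56 bits/symbol

L̄ = Σ pᵢ·ℓᵢ = 0.20·3 + 0.05·3 + 0.08·3 + 0.15·2 + 0.29·2 + 0.23·3 = 2.56 bits/symbol.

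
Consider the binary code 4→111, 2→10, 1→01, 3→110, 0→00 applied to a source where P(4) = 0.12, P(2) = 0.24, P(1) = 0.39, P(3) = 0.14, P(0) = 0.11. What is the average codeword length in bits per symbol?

L̄ = Σ pᵢ·ℓᵢ = 0.12·3 + 0.24·2 + 0.39·2 + 0.14·3 + 0.11·2 = 2.26 bits/symbol.

2.26 bits/symbol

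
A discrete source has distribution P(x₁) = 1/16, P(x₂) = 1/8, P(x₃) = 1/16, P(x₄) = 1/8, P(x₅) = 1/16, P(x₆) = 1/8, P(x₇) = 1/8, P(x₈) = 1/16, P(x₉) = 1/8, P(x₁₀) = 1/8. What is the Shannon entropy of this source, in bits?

3.25 bits

Each probability is a power of 1/2, so log₂(1/p) is an integer.
H = Σ p·log₂(1/p) = 1/16·4 + 1/8·3 + 1/16·4 + 1/8·3 + 1/16·4 + 1/8·3 + 1/8·3 + 1/16·4 + 1/8·3 + 1/8·3 = 3.25 bits.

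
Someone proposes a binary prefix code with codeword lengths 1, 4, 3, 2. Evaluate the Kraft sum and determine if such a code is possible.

With common denominator 2^4 = 16: Σ 2^(−ℓᵢ) = 8/16 + 1/16 + 2/16 + 4/16 = 15/16 = 0.9375.
Kraft's inequality requires Σ ≤ 1; here Σ = 0.9375 ≤ 1, so such a prefix code exists.

0.9375; yes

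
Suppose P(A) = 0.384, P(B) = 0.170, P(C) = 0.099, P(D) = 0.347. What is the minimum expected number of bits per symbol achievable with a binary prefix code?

Repeatedly combine the two least-probable nodes; the expected code length is the sum of the merged weights.
merge 99/1000 + 17/100 → 269/1000
merge 269/1000 + 347/1000 → 77/125
merge 48/125 + 77/125 → 1
L = 269/1000 + 77/125 + 1 = 377/200 = 1.885 bits/symbol.

1.885 bits/symbol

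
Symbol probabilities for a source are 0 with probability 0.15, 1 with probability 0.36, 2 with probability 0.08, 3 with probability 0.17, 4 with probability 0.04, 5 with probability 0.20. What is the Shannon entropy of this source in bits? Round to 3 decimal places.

2.317 bits

H = −Σ pᵢ log₂ pᵢ.
−0.15·log₂(0.15) = 0.4105
−0.36·log₂(0.36) = 0.5306
−0.08·log₂(0.08) = 0.2915
−0.17·log₂(0.17) = 0.4346
−0.04·log₂(0.04) = 0.1858
−0.20·log₂(0.20) = 0.4644
Sum ≈ 2.3174 → 2.317 bits.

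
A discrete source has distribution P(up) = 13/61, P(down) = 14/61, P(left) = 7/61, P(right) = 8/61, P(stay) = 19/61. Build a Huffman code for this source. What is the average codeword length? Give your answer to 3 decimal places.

Repeatedly combine the two least-probable nodes; the expected code length is the sum of the merged weights.
merge 7/61 + 8/61 → 15/61
merge 13/61 + 14/61 → 27/61
merge 15/61 + 19/61 → 34/61
merge 27/61 + 34/61 → 1
L = 15/61 + 27/61 + 34/61 + 1 = 137/61 ≈ 2.246 bits/symbol.

2.246 bits/symbol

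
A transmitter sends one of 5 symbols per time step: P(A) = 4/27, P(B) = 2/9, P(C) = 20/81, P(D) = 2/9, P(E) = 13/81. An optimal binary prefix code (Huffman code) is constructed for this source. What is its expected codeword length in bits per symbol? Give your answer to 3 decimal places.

2.309 bits/symbol

Repeatedly combine the two least-probable nodes; the expected code length is the sum of the merged weights.
merge 4/27 + 13/81 → 25/81
merge 2/9 + 2/9 → 4/9
merge 20/81 + 25/81 → 5/9
merge 4/9 + 5/9 → 1
L = 25/81 + 4/9 + 5/9 + 1 = 187/81 ≈ 2.309 bits/symbol.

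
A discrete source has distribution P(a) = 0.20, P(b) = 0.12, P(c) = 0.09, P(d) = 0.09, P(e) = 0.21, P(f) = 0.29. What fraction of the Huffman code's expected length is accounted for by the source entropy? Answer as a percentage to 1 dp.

98.7%

Entropy H = −Σ p log₂ p ≈ 2.4475 bits.
Huffman merges: 9/100+9/100→9/50; 3/25+9/50→3/10; 1/5+21/100→41/100; 29/100+3/10→59/100; 41/100+59/100→1. L = 62/25 ≈ 2.4800.
Efficiency = H/L = 2.4475/2.4800 = 98.7%.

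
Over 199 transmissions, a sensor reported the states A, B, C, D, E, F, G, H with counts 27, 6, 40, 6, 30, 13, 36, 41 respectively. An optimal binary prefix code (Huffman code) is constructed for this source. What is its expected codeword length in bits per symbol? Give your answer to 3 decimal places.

2.779 bits/symbol

Probabilities are the counts divided by 199.
Repeatedly combine the two least-probable nodes; the expected code length is the sum of the merged weights.
merge 6/199 + 6/199 → 12/199
merge 12/199 + 13/199 → 25/199
merge 25/199 + 27/199 → 52/199
merge 30/199 + 36/199 → 66/199
merge 40/199 + 41/199 → 81/199
merge 52/199 + 66/199 → 118/199
merge 81/199 + 118/199 → 1
L = 12/199 + 25/199 + 52/199 + 66/199 + 81/199 + 118/199 + 1 = 553/199 ≈ 2.779 bits/symbol.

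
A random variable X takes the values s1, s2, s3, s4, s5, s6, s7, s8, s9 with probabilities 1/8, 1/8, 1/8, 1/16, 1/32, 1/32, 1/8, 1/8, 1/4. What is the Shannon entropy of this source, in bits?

Each probability is a power of 1/2, so log₂(1/p) is an integer.
H = Σ p·log₂(1/p) = 1/8·3 + 1/8·3 + 1/8·3 + 1/16·4 + 1/32·5 + 1/32·5 + 1/8·3 + 1/8·3 + 1/4·2 = 2.9375 bits.

2.9375 bits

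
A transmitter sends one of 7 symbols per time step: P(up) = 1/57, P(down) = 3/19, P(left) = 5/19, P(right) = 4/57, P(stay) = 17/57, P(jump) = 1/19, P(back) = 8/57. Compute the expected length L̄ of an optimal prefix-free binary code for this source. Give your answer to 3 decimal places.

Repeatedly combine the two least-probable nodes; the expected code length is the sum of the merged weights.
merge 1/57 + 1/19 → 4/57
merge 4/57 + 4/57 → 8/57
merge 8/57 + 8/57 → 16/57
merge 3/19 + 5/19 → 8/19
merge 16/57 + 17/57 → 11/19
merge 8/19 + 11/19 → 1
L = 4/57 + 8/57 + 16/57 + 8/19 + 11/19 + 1 = 142/57 ≈ 2.491 bits/symbol.

2.491 bits/symbol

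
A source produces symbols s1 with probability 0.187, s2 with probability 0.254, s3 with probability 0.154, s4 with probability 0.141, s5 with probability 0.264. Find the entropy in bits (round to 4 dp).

H = −Σ pᵢ log₂ pᵢ.
−0.187·log₂(0.187) = 0.4523
−0.254·log₂(0.254) = 0.5022
−0.154·log₂(0.154) = 0.4156
−0.141·log₂(0.141) = 0.3985
−0.264·log₂(0.264) = 0.5072
Sum ≈ 2.2759 → 2.2759 bits.

2.2759 bits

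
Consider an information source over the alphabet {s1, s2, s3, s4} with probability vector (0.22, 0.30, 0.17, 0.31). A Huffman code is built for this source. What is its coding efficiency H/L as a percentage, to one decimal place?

Entropy H = −Σ p log₂ p ≈ 1.9600 bits.
Huffman merges: 17/100+11/50→39/100; 3/10+31/100→61/100; 39/100+61/100→1. L = 2 ≈ 2.0000.
Efficiency = H/L = 1.9600/2.0000 = 98.0%.

98.0%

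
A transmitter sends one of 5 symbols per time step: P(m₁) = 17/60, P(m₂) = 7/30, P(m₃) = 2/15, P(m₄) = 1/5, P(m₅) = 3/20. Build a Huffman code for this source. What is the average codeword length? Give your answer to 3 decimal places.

2.283 bits/symbol

Repeatedly combine the two least-probable nodes; the expected code length is the sum of the merged weights.
merge 2/15 + 3/20 → 17/60
merge 1/5 + 7/30 → 13/30
merge 17/60 + 17/60 → 17/30
merge 13/30 + 17/30 → 1
L = 17/60 + 13/30 + 17/30 + 1 = 137/60 ≈ 2.283 bits/symbol.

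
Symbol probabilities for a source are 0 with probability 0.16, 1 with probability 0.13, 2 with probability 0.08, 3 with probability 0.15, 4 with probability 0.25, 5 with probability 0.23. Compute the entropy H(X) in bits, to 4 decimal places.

2.4954 bits

H = −Σ pᵢ log₂ pᵢ.
−0.16·log₂(0.16) = 0.4230
−0.13·log₂(0.13) = 0.3826
−0.08·log₂(0.08) = 0.2915
−0.15·log₂(0.15) = 0.4105
−0.25·log₂(0.25) = 0.5000
−0.23·log₂(0.23) = 0.4877
Sum ≈ 2.4954 → 2.4954 bits.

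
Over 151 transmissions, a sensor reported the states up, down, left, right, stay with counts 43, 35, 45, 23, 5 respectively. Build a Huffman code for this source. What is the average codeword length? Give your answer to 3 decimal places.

Probabilities are the counts divided by 151.
Repeatedly combine the two least-probable nodes; the expected code length is the sum of the merged weights.
merge 5/151 + 23/151 → 28/151
merge 28/151 + 35/151 → 63/151
merge 43/151 + 45/151 → 88/151
merge 63/151 + 88/151 → 1
L = 28/151 + 63/151 + 88/151 + 1 = 330/151 ≈ 2.185 bits/symbol.

2.185 bits/symbol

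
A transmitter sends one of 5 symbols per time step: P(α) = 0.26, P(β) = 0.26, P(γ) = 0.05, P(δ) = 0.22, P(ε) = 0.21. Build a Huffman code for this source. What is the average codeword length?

Repeatedly combine the two least-probable nodes; the expected code length is the sum of the merged weights.
merge 1/20 + 21/100 → 13/50
merge 11/50 + 13/50 → 12/25
merge 13/50 + 13/50 → 13/25
merge 12/25 + 13/25 → 1
L = 13/50 + 12/25 + 13/25 + 1 = 113/50 = 2.26 bits/symbol.

2.26 bits/symbol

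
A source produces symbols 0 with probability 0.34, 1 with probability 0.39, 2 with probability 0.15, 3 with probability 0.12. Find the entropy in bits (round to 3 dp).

1.837 bits

H = −Σ pᵢ log₂ pᵢ.
−0.34·log₂(0.34) = 0.5292
−0.39·log₂(0.39) = 0.5298
−0.15·log₂(0.15) = 0.4105
−0.12·log₂(0.12) = 0.3671
Sum ≈ 1.8366 → 1.837 bits.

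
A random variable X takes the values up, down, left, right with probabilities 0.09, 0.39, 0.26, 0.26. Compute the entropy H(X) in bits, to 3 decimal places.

1.853 bits

H = −Σ pᵢ log₂ pᵢ.
−0.09·log₂(0.09) = 0.3127
−0.39·log₂(0.39) = 0.5298
−0.26·log₂(0.26) = 0.5053
−0.26·log₂(0.26) = 0.5053
Sum ≈ 1.8530 → 1.853 bits.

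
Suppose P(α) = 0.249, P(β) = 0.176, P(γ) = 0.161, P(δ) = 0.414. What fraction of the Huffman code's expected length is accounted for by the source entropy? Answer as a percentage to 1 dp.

Entropy H = −Σ p log₂ p ≈ 1.8915 bits.
Huffman merges: 161/1000+22/125→337/1000; 249/1000+337/1000→293/500; 207/500+293/500→1. L = 1923/1000 ≈ 1.9230.
Efficiency = H/L = 1.8915/1.9230 = 98.4%.

98.4%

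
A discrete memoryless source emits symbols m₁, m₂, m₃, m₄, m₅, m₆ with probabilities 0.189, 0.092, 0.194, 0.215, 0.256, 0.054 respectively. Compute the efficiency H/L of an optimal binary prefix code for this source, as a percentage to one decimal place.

98.2%

Entropy H = −Σ p log₂ p ≈ 2.4373 bits.
Huffman merges: 27/500+23/250→73/500; 73/500+189/1000→67/200; 97/500+43/200→409/1000; 32/125+67/200→591/1000; 409/1000+591/1000→1. L = 2481/1000 ≈ 2.4810.
Efficiency = H/L = 2.4373/2.4810 = 98.2%.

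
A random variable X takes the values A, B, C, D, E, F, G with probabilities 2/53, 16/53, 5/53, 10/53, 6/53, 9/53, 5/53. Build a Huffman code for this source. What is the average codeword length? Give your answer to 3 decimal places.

2.642 bits/symbol

Repeatedly combine the two least-probable nodes; the expected code length is the sum of the merged weights.
merge 2/53 + 5/53 → 7/53
merge 5/53 + 6/53 → 11/53
merge 7/53 + 9/53 → 16/53
merge 10/53 + 11/53 → 21/53
merge 16/53 + 16/53 → 32/53
merge 21/53 + 32/53 → 1
L = 7/53 + 11/53 + 16/53 + 21/53 + 32/53 + 1 = 140/53 ≈ 2.642 bits/symbol.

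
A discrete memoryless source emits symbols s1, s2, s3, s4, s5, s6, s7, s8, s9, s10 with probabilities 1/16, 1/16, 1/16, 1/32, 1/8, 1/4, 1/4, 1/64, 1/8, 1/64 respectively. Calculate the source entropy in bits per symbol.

2.84375 bits

Each probability is a power of 1/2, so log₂(1/p) is an integer.
H = Σ p·log₂(1/p) = 1/16·4 + 1/16·4 + 1/16·4 + 1/32·5 + 1/8·3 + 1/4·2 + 1/4·2 + 1/64·6 + 1/8·3 + 1/64·6 = 2.84375 bits.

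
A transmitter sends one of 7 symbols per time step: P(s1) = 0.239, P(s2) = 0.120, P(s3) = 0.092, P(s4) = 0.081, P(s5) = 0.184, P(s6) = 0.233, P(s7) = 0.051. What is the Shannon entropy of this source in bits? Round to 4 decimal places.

2.6290 bits

H = −Σ pᵢ log₂ pᵢ.
−0.239·log₂(0.239) = 0.4935
−0.120·log₂(0.120) = 0.3671
−0.092·log₂(0.092) = 0.3167
−0.081·log₂(0.081) = 0.2937
−0.184·log₂(0.184) = 0.4494
−0.233·log₂(0.233) = 0.4897
−0.051·log₂(0.051) = 0.2190
Sum ≈ 2.6290 → 2.6290 bits.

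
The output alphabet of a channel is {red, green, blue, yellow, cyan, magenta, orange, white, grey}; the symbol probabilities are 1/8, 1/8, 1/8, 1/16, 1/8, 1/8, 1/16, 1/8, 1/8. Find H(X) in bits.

Each probability is a power of 1/2, so log₂(1/p) is an integer.
H = Σ p·log₂(1/p) = 1/8·3 + 1/8·3 + 1/8·3 + 1/16·4 + 1/8·3 + 1/8·3 + 1/16·4 + 1/8·3 + 1/8·3 = 3.125 bits.

3.125 bits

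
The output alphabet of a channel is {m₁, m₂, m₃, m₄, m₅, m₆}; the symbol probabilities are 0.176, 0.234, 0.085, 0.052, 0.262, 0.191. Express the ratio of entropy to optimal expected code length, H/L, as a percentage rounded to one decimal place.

Entropy H = −Σ p log₂ p ≈ 2.4180 bits.
Huffman merges: 13/250+17/200→137/1000; 137/1000+22/125→313/1000; 191/1000+117/500→17/40; 131/500+313/1000→23/40; 17/40+23/40→1. L = 49/20 ≈ 2.4500.
Efficiency = H/L = 2.4180/2.4500 = 98.7%.

98.7%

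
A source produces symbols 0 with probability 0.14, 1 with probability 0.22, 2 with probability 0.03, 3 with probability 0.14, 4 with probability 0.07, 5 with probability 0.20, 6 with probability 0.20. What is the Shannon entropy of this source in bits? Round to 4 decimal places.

2.6239 bits

H = −Σ pᵢ log₂ pᵢ.
−0.14·log₂(0.14) = 0.3971
−0.22·log₂(0.22) = 0.4806
−0.03·log₂(0.03) = 0.1518
−0.14·log₂(0.14) = 0.3971
−0.07·log₂(0.07) = 0.2686
−0.20·log₂(0.20) = 0.4644
−0.20·log₂(0.20) = 0.4644
Sum ≈ 2.6239 → 2.6239 bits.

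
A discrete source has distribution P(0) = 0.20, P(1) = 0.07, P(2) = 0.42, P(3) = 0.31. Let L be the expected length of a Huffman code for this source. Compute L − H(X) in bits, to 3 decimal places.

0.068 bits

Entropy H = −Σ p log₂ p ≈ 1.7824 bits.
Huffman merges: 7/100+1/5→27/100; 27/100+31/100→29/50; 21/50+29/50→1. L = 37/20 ≈ 1.8500.
L − H = 1.8500 − 1.7824 = 0.068 bits.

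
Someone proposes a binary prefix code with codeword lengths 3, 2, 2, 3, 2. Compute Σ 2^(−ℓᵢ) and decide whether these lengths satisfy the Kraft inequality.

1; yes

With common denominator 2^3 = 8: Σ 2^(−ℓᵢ) = 1/8 + 2/8 + 2/8 + 1/8 + 2/8 = 8/8 = 1.
Kraft's inequality requires Σ ≤ 1; here Σ = 1 ≤ 1, so such a prefix code exists.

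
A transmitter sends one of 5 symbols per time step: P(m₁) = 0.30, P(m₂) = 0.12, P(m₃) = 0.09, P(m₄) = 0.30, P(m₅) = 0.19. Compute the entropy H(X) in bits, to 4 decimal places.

H = −Σ pᵢ log₂ pᵢ.
−0.30·log₂(0.30) = 0.5211
−0.12·log₂(0.12) = 0.3671
−0.09·log₂(0.09) = 0.3127
−0.30·log₂(0.30) = 0.5211
−0.19·log₂(0.19) = 0.4552
Sum ≈ 2.1771 → 2.1771 bits.

2.1771 bits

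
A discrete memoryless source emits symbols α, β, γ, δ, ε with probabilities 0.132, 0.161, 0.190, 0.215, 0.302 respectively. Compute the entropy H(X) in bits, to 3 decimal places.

H = −Σ pᵢ log₂ pᵢ.
−0.132·log₂(0.132) = 0.3856
−0.161·log₂(0.161) = 0.4242
−0.190·log₂(0.190) = 0.4552
−0.215·log₂(0.215) = 0.4768
−0.302·log₂(0.302) = 0.5217
Sum ≈ 2.2635 → 2.264 bits.

2.264 bits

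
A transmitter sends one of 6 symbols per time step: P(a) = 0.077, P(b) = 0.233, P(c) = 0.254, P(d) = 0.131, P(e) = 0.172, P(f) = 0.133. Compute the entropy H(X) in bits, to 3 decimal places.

H = −Σ pᵢ log₂ pᵢ.
−0.077·log₂(0.077) = 0.2848
−0.233·log₂(0.233) = 0.4897
−0.254·log₂(0.254) = 0.5022
−0.131·log₂(0.131) = 0.3841
−0.172·log₂(0.172) = 0.4368
−0.133·log₂(0.133) = 0.3871
Sum ≈ 2.4847 → 2.485 bits.

2.485 bits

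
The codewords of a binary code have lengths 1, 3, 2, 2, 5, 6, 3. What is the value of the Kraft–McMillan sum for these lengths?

1.296875

With common denominator 2^6 = 64: Σ 2^(−ℓᵢ) = 32/64 + 8/64 + 16/64 + 16/64 + 2/64 + 1/64 + 8/64 = 83/64 = 1.296875.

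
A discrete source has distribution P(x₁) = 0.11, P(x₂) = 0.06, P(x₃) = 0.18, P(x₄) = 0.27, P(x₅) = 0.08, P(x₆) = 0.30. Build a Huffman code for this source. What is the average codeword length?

Repeatedly combine the two least-probable nodes; the expected code length is the sum of the merged weights.
merge 3/50 + 2/25 → 7/50
merge 11/100 + 7/50 → 1/4
merge 9/50 + 1/4 → 43/100
merge 27/100 + 3/10 → 57/100
merge 43/100 + 57/100 → 1
L = 7/50 + 1/4 + 43/100 + 57/100 + 1 = 239/100 = 2.39 bits/symbol.

2.39 bits/symbol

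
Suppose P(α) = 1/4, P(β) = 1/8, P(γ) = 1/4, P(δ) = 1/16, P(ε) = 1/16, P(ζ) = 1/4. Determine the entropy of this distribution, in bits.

Each probability is a power of 1/2, so log₂(1/p) is an integer.
H = Σ p·log₂(1/p) = 1/4·2 + 1/8·3 + 1/4·2 + 1/16·4 + 1/16·4 + 1/4·2 = 2.375 bits.

2.375 bits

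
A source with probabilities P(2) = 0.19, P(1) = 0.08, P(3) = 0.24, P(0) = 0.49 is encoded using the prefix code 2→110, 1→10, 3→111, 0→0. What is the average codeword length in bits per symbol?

1.94 bits/symbol

L̄ = Σ pᵢ·ℓᵢ = 0.19·3 + 0.08·2 + 0.24·3 + 0.49·1 = 1.94 bits/symbol.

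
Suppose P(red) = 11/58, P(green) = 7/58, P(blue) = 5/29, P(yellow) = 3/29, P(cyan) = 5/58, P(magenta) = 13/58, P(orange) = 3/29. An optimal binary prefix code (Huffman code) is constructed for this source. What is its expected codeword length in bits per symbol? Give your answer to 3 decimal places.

2.776 bits/symbol

Repeatedly combine the two least-probable nodes; the expected code length is the sum of the merged weights.
merge 5/58 + 3/29 → 11/58
merge 3/29 + 7/58 → 13/58
merge 5/29 + 11/58 → 21/58
merge 11/58 + 13/58 → 12/29
merge 13/58 + 21/58 → 17/29
merge 12/29 + 17/29 → 1
L = 11/58 + 13/58 + 21/58 + 12/29 + 17/29 + 1 = 161/58 ≈ 2.776 bits/symbol.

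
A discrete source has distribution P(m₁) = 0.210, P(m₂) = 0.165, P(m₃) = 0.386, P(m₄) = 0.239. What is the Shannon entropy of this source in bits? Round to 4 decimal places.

1.9254 bits

H = −Σ pᵢ log₂ pᵢ.
−0.210·log₂(0.210) = 0.4728
−0.165·log₂(0.165) = 0.4289
−0.386·log₂(0.386) = 0.5301
−0.239·log₂(0.239) = 0.4935
Sum ≈ 1.9254 → 1.9254 bits.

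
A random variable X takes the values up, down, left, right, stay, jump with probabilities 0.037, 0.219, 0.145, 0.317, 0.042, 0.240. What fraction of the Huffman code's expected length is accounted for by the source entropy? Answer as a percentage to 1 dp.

98.6%

Entropy H = −Σ p log₂ p ≈ 2.2714 bits.
Huffman merges: 37/1000+21/500→79/1000; 79/1000+29/200→28/125; 219/1000+28/125→443/1000; 6/25+317/1000→557/1000; 443/1000+557/1000→1. L = 2303/1000 ≈ 2.3030.
Efficiency = H/L = 2.2714/2.3030 = 98.6%.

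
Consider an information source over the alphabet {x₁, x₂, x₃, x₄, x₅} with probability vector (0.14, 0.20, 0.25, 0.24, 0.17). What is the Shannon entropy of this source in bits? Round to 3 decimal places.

H = −Σ pᵢ log₂ pᵢ.
−0.14·log₂(0.14) = 0.3971
−0.20·log₂(0.20) = 0.4644
−0.25·log₂(0.25) = 0.5000
−0.24·log₂(0.24) = 0.4941
−0.17·log₂(0.17) = 0.4346
Sum ≈ 2.2902 → 2.290 bits.

2.290 bits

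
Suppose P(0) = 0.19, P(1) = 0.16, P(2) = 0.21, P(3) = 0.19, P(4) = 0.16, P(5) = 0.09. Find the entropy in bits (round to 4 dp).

2.5420 bits

H = −Σ pᵢ log₂ pᵢ.
−0.19·log₂(0.19) = 0.4552
−0.16·log₂(0.16) = 0.4230
−0.21·log₂(0.21) = 0.4728
−0.19·log₂(0.19) = 0.4552
−0.16·log₂(0.16) = 0.4230
−0.09·log₂(0.09) = 0.3127
Sum ≈ 2.5420 → 2.5420 bits.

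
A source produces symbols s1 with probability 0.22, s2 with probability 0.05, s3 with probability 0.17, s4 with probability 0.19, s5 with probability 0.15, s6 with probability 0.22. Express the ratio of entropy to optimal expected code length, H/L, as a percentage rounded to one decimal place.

96.8%

Entropy H = −Σ p log₂ p ≈ 2.4776 bits.
Huffman merges: 1/20+3/20→1/5; 17/100+19/100→9/25; 1/5+11/50→21/50; 11/50+9/25→29/50; 21/50+29/50→1. L = 64/25 ≈ 2.5600.
Efficiency = H/L = 2.4776/2.5600 = 96.8%.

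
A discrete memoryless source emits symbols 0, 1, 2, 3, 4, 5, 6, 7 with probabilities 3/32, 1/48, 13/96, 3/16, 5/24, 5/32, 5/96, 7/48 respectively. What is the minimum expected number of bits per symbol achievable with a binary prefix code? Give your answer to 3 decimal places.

2.844 bits/symbol

Repeatedly combine the two least-probable nodes; the expected code length is the sum of the merged weights.
merge 1/48 + 5/96 → 7/96
merge 7/96 + 3/32 → 1/6
merge 13/96 + 7/48 → 9/32
merge 5/32 + 1/6 → 31/96
merge 3/16 + 5/24 → 19/48
merge 9/32 + 31/96 → 29/48
merge 19/48 + 29/48 → 1
L = 7/96 + 1/6 + 9/32 + 31/96 + 19/48 + 29/48 + 1 = 91/32 ≈ 2.844 bits/symbol.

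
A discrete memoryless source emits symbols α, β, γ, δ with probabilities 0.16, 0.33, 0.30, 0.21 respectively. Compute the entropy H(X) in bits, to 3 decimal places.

1.945 bits

H = −Σ pᵢ log₂ pᵢ.
−0.16·log₂(0.16) = 0.4230
−0.33·log₂(0.33) = 0.5278
−0.30·log₂(0.30) = 0.5211
−0.21·log₂(0.21) = 0.4728
Sum ≈ 1.9448 → 1.945 bits.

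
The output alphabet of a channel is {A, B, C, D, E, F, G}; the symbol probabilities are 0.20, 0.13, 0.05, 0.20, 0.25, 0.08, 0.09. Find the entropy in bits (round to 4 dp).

2.6317 bits

H = −Σ pᵢ log₂ pᵢ.
−0.20·log₂(0.20) = 0.4644
−0.13·log₂(0.13) = 0.3826
−0.05·log₂(0.05) = 0.2161
−0.20·log₂(0.20) = 0.4644
−0.25·log₂(0.25) = 0.5000
−0.08·log₂(0.08) = 0.2915
−0.09·log₂(0.09) = 0.3127
Sum ≈ 2.6317 → 2.6317 bits.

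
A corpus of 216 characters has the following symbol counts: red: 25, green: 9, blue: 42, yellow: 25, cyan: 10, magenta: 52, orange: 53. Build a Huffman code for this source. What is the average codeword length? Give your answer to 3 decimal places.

Probabilities are the counts divided by 216.
Repeatedly combine the two least-probable nodes; the expected code length is the sum of the merged weights.
merge 1/24 + 5/108 → 19/216
merge 19/216 + 25/216 → 11/54
merge 25/216 + 7/36 → 67/216
merge 11/54 + 13/54 → 4/9
merge 53/216 + 67/216 → 5/9
merge 4/9 + 5/9 → 1
L = 19/216 + 11/54 + 67/216 + 4/9 + 5/9 + 1 = 281/108 ≈ 2.602 bits/symbol.

2.602 bits/symbol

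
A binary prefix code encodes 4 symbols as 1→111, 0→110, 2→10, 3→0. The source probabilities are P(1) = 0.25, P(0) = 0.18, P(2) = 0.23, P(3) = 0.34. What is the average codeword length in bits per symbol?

L̄ = Σ pᵢ·ℓᵢ = 0.25·3 + 0.18·3 + 0.23·2 + 0.34·1 = 2.09 bits/symbol.

2.09 bits/symbol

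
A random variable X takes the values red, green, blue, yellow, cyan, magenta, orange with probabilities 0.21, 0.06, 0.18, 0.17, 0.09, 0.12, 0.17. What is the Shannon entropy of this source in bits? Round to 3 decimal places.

H = −Σ pᵢ log₂ pᵢ.
−0.21·log₂(0.21) = 0.4728
−0.06·log₂(0.06) = 0.2435
−0.18·log₂(0.18) = 0.4453
−0.17·log₂(0.17) = 0.4346
−0.09·log₂(0.09) = 0.3127
−0.12·log₂(0.12) = 0.3671
−0.17·log₂(0.17) = 0.4346
Sum ≈ 2.7106 → 2.711 bits.

2.711 bits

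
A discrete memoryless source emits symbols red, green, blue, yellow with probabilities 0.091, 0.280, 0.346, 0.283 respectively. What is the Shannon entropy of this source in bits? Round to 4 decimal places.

H = −Σ pᵢ log₂ pᵢ.
−0.091·log₂(0.091) = 0.3147
−0.280·log₂(0.280) = 0.5142
−0.346·log₂(0.346) = 0.5298
−0.283·log₂(0.283) = 0.5154
Sum ≈ 1.8741 → 1.8741 bits.

1.8741 bits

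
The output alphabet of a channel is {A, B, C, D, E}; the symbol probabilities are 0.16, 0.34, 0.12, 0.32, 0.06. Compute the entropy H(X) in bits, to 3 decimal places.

2.089 bits

H = −Σ pᵢ log₂ pᵢ.
−0.16·log₂(0.16) = 0.4230
−0.34·log₂(0.34) = 0.5292
−0.12·log₂(0.12) = 0.3671
−0.32·log₂(0.32) = 0.5260
−0.06·log₂(0.06) = 0.2435
Sum ≈ 2.0888 → 2.089 bits.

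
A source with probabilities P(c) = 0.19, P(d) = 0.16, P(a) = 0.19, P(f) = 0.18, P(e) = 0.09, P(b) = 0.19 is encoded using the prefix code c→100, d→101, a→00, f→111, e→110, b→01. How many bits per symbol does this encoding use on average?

2.62 bits/symbol

L̄ = Σ pᵢ·ℓᵢ = 0.19·3 + 0.16·3 + 0.19·2 + 0.18·3 + 0.09·3 + 0.19·2 = 2.62 bits/symbol.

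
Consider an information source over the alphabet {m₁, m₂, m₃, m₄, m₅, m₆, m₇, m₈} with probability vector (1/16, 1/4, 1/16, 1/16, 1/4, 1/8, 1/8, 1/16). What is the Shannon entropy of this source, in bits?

2.75 bits

Each probability is a power of 1/2, so log₂(1/p) is an integer.
H = Σ p·log₂(1/p) = 1/16·4 + 1/4·2 + 1/16·4 + 1/16·4 + 1/4·2 + 1/8·3 + 1/8·3 + 1/16·4 = 2.75 bits.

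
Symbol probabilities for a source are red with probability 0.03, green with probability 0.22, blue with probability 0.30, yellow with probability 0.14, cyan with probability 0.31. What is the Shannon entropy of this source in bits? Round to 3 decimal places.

H = −Σ pᵢ log₂ pᵢ.
−0.03·log₂(0.03) = 0.1518
−0.22·log₂(0.22) = 0.4806
−0.30·log₂(0.30) = 0.5211
−0.14·log₂(0.14) = 0.3971
−0.31·log₂(0.31) = 0.5238
Sum ≈ 2.0743 → 2.074 bits.

2.074 bits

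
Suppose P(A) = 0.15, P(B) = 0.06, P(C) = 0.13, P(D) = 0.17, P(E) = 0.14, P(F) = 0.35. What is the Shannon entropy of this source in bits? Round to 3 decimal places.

2.399 bits

H = −Σ pᵢ log₂ pᵢ.
−0.15·log₂(0.15) = 0.4105
−0.06·log₂(0.06) = 0.2435
−0.13·log₂(0.13) = 0.3826
−0.17·log₂(0.17) = 0.4346
−0.14·log₂(0.14) = 0.3971
−0.35·log₂(0.35) = 0.5301
Sum ≈ 2.3985 → 2.399 bits.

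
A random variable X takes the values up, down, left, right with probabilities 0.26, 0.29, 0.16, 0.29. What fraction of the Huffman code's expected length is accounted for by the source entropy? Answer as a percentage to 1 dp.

98.2%

Entropy H = −Σ p log₂ p ≈ 1.9641 bits.
Huffman merges: 4/25+13/50→21/50; 29/100+29/100→29/50; 21/50+29/50→1. L = 2 ≈ 2.0000.
Efficiency = H/L = 1.9641/2.0000 = 98.2%.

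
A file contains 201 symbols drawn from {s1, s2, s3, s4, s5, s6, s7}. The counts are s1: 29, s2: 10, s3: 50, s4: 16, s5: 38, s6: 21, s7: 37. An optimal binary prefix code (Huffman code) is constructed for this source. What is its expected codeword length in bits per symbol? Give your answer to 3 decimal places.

Probabilities are the counts divided by 201.
Repeatedly combine the two least-probable nodes; the expected code length is the sum of the merged weights.
merge 10/201 + 16/201 → 26/201
merge 7/67 + 26/201 → 47/201
merge 29/201 + 37/201 → 22/67
merge 38/201 + 47/201 → 85/201
merge 50/201 + 22/67 → 116/201
merge 85/201 + 116/201 → 1
L = 26/201 + 47/201 + 22/67 + 85/201 + 116/201 + 1 = 541/201 ≈ 2.692 bits/symbol.

2.692 bits/symbol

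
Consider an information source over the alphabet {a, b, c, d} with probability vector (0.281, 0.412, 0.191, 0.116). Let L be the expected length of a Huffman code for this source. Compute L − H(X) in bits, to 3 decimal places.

0.037 bits

Entropy H = −Σ p log₂ p ≈ 1.8584 bits.
Huffman merges: 29/250+191/1000→307/1000; 281/1000+307/1000→147/250; 103/250+147/250→1. L = 379/200 ≈ 1.8950.
L − H = 1.8950 − 1.8584 = 0.037 bits.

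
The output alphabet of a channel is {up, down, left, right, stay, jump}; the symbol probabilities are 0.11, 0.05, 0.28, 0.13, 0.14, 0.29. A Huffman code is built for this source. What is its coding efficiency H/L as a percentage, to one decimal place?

Entropy H = −Σ p log₂ p ≈ 2.3783 bits.
Huffman merges: 1/20+11/100→4/25; 13/100+7/50→27/100; 4/25+27/100→43/100; 7/25+29/100→57/100; 43/100+57/100→1. L = 243/100 ≈ 2.4300.
Efficiency = H/L = 2.3783/2.4300 = 97.9%.

97.9%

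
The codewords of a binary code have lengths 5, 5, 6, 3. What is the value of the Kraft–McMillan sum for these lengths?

0.203125

With common denominator 2^6 = 64: Σ 2^(−ℓᵢ) = 2/64 + 2/64 + 1/64 + 8/64 = 13/64 = 0.203125.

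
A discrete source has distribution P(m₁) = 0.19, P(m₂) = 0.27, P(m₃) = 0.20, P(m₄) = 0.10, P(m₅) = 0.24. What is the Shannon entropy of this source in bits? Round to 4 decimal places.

2.2560 bits

H = −Σ pᵢ log₂ pᵢ.
−0.19·log₂(0.19) = 0.4552
−0.27·log₂(0.27) = 0.5100
−0.20·log₂(0.20) = 0.4644
−0.10·log₂(0.10) = 0.3322
−0.24·log₂(0.24) = 0.4941
Sum ≈ 2.2560 → 2.2560 bits.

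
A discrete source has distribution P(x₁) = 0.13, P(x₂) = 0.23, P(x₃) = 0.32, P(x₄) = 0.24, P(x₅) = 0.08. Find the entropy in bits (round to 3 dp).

H = −Σ pᵢ log₂ pᵢ.
−0.13·log₂(0.13) = 0.3826
−0.23·log₂(0.23) = 0.4877
−0.32·log₂(0.32) = 0.5260
−0.24·log₂(0.24) = 0.4941
−0.08·log₂(0.08) = 0.2915
Sum ≈ 2.1820 → 2.182 bits.

2.182 bits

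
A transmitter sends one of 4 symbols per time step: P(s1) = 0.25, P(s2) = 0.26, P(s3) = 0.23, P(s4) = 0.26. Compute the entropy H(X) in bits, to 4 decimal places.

1.9982 bits

H = −Σ pᵢ log₂ pᵢ.
−0.25·log₂(0.25) = 0.5000
−0.26·log₂(0.26) = 0.5053
−0.23·log₂(0.23) = 0.4877
−0.26·log₂(0.26) = 0.5053
Sum ≈ 1.9982 → 1.9982 bits.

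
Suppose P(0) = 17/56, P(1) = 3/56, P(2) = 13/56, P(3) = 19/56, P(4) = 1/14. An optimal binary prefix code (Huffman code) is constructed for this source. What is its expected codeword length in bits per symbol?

2.125 bits/symbol

Repeatedly combine the two least-probable nodes; the expected code length is the sum of the merged weights.
merge 3/56 + 1/14 → 1/8
merge 1/8 + 13/56 → 5/14
merge 17/56 + 19/56 → 9/14
merge 5/14 + 9/14 → 1
L = 1/8 + 5/14 + 9/14 + 1 = 17/8 = 2.125 bits/symbol.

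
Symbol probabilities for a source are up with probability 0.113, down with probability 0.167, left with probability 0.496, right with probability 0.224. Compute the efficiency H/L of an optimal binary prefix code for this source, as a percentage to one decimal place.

Entropy H = −Σ p log₂ p ≈ 1.7719 bits.
Huffman merges: 113/1000+167/1000→7/25; 28/125+7/25→63/125; 62/125+63/125→1. L = 223/125 ≈ 1.7840.
Efficiency = H/L = 1.7719/1.7840 = 99.3%.

99.3%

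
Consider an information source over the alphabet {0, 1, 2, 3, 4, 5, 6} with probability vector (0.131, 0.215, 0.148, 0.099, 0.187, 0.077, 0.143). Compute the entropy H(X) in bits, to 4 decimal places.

2.7376 bits

H = −Σ pᵢ log₂ pᵢ.
−0.131·log₂(0.131) = 0.3841
−0.215·log₂(0.215) = 0.4768
−0.148·log₂(0.148) = 0.4079
−0.099·log₂(0.099) = 0.3303
−0.187·log₂(0.187) = 0.4523
−0.077·log₂(0.077) = 0.2848
−0.143·log₂(0.143) = 0.4012
Sum ≈ 2.7376 → 2.7376 bits.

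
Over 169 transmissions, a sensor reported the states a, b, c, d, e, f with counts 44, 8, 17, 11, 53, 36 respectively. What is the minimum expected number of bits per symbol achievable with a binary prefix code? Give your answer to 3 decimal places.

2.325 bits/symbol

Probabilities are the counts divided by 169.
Repeatedly combine the two least-probable nodes; the expected code length is the sum of the merged weights.
merge 8/169 + 11/169 → 19/169
merge 17/169 + 19/169 → 36/169
merge 36/169 + 36/169 → 72/169
merge 44/169 + 53/169 → 97/169
merge 72/169 + 97/169 → 1
L = 19/169 + 36/169 + 72/169 + 97/169 + 1 = 393/169 ≈ 2.325 bits/symbol.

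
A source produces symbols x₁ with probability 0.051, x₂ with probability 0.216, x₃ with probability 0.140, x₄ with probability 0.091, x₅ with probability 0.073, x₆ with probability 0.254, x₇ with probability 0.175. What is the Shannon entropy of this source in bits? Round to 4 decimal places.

H = −Σ pᵢ log₂ pᵢ.
−0.051·log₂(0.051) = 0.2190
−0.216·log₂(0.216) = 0.4776
−0.140·log₂(0.140) = 0.3971
−0.091·log₂(0.091) = 0.3147
−0.073·log₂(0.073) = 0.2756
−0.254·log₂(0.254) = 0.5022
−0.175·log₂(0.175) = 0.4401
Sum ≈ 2.6262 → 2.6262 bits.

2.6262 bits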